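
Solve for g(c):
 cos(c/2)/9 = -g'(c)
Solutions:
 g(c) = C1 - 2*sin(c/2)/9


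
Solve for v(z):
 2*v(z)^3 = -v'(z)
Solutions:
 v(z) = -sqrt(2)*sqrt(-1/(C1 - 2*z))/2
 v(z) = sqrt(2)*sqrt(-1/(C1 - 2*z))/2


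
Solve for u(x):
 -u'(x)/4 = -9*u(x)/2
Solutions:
 u(x) = C1*exp(18*x)


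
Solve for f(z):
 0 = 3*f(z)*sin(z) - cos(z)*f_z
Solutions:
 f(z) = C1/cos(z)^3


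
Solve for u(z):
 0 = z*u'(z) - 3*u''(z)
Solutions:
 u(z) = C1 + C2*erfi(sqrt(6)*z/6)


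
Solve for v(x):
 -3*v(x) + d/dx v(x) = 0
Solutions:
 v(x) = C1*exp(3*x)


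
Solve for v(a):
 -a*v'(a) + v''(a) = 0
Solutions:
 v(a) = C1 + C2*erfi(sqrt(2)*a/2)


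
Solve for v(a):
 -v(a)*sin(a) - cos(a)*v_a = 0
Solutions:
 v(a) = C1*cos(a)


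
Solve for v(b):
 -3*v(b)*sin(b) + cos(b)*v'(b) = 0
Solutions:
 v(b) = C1/cos(b)^3


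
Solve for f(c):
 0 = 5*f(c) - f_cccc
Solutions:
 f(c) = C1*exp(-5^(1/4)*c) + C2*exp(5^(1/4)*c) + C3*sin(5^(1/4)*c) + C4*cos(5^(1/4)*c)


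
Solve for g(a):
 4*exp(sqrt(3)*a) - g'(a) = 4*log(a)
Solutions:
 g(a) = C1 - 4*a*log(a) + 4*a + 4*sqrt(3)*exp(sqrt(3)*a)/3


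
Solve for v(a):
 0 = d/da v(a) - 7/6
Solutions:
 v(a) = C1 + 7*a/6


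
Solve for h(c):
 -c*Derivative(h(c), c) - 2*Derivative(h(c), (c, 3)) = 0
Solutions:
 h(c) = C1 + Integral(C2*airyai(-2^(2/3)*c/2) + C3*airybi(-2^(2/3)*c/2), c)


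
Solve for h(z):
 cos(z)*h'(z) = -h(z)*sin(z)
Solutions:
 h(z) = C1*cos(z)


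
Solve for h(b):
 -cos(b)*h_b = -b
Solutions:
 h(b) = C1 + Integral(b/cos(b), b)


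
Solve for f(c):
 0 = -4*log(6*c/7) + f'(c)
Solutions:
 f(c) = C1 + 4*c*log(c) - 4*c + c*log(1296/2401)


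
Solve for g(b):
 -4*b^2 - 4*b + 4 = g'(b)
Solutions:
 g(b) = C1 - 4*b^3/3 - 2*b^2 + 4*b


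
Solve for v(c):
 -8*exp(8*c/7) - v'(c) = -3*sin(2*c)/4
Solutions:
 v(c) = C1 - 7*exp(8*c/7) - 3*cos(2*c)/8


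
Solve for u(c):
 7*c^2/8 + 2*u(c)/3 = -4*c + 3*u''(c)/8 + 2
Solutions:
 u(c) = C1*exp(-4*c/3) + C2*exp(4*c/3) - 21*c^2/16 - 6*c + 195/128


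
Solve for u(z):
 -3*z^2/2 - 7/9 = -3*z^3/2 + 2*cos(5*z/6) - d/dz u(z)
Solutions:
 u(z) = C1 - 3*z^4/8 + z^3/2 + 7*z/9 + 12*sin(5*z/6)/5


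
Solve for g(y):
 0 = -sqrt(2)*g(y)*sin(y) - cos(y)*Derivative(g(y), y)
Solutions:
 g(y) = C1*cos(y)^(sqrt(2))


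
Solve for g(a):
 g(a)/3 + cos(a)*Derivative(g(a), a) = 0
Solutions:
 g(a) = C1*(sin(a) - 1)^(1/6)/(sin(a) + 1)^(1/6)


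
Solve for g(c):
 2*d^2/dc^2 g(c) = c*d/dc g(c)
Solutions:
 g(c) = C1 + C2*erfi(c/2)


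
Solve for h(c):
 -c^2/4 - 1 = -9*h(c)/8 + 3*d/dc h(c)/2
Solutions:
 h(c) = C1*exp(3*c/4) + 2*c^2/9 + 16*c/27 + 136/81


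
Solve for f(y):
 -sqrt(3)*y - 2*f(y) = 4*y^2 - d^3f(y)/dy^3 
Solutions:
 f(y) = C3*exp(2^(1/3)*y) - 2*y^2 - sqrt(3)*y/2 + (C1*sin(2^(1/3)*sqrt(3)*y/2) + C2*cos(2^(1/3)*sqrt(3)*y/2))*exp(-2^(1/3)*y/2)


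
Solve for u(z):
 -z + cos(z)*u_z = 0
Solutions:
 u(z) = C1 + Integral(z/cos(z), z)


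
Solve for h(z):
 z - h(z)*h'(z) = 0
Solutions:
 h(z) = -sqrt(C1 + z^2)
 h(z) = sqrt(C1 + z^2)


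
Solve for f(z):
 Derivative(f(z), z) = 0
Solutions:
 f(z) = C1


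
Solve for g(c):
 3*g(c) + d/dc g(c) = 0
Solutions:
 g(c) = C1*exp(-3*c)


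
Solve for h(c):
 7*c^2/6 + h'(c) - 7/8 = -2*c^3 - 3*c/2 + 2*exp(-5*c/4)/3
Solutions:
 h(c) = C1 - c^4/2 - 7*c^3/18 - 3*c^2/4 + 7*c/8 - 8*exp(-5*c/4)/15


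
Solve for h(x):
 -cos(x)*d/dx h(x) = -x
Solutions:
 h(x) = C1 + Integral(x/cos(x), x)


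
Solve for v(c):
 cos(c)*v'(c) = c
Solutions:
 v(c) = C1 + Integral(c/cos(c), c)


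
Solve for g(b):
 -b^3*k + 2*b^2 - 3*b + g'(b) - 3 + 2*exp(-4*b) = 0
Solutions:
 g(b) = C1 + b^4*k/4 - 2*b^3/3 + 3*b^2/2 + 3*b + exp(-4*b)/2


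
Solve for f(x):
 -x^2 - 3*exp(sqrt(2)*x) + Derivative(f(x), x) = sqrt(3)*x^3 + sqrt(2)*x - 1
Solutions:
 f(x) = C1 + sqrt(3)*x^4/4 + x^3/3 + sqrt(2)*x^2/2 - x + 3*sqrt(2)*exp(sqrt(2)*x)/2


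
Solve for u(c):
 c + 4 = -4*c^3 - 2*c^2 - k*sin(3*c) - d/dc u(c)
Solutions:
 u(c) = C1 - c^4 - 2*c^3/3 - c^2/2 - 4*c + k*cos(3*c)/3


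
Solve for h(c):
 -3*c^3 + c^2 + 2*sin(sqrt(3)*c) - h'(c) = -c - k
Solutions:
 h(c) = C1 - 3*c^4/4 + c^3/3 + c^2/2 + c*k - 2*sqrt(3)*cos(sqrt(3)*c)/3


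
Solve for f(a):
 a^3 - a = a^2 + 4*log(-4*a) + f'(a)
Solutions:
 f(a) = C1 + a^4/4 - a^3/3 - a^2/2 - 4*a*log(-a) + 4*a*(1 - 2*log(2))


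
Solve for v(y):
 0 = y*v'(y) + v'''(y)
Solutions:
 v(y) = C1 + Integral(C2*airyai(-y) + C3*airybi(-y), y)


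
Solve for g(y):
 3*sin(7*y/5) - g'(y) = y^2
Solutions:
 g(y) = C1 - y^3/3 - 15*cos(7*y/5)/7


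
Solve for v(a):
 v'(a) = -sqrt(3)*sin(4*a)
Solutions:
 v(a) = C1 + sqrt(3)*cos(4*a)/4


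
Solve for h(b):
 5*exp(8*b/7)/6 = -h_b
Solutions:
 h(b) = C1 - 35*exp(8*b/7)/48


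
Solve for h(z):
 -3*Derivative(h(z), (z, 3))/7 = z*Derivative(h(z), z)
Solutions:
 h(z) = C1 + Integral(C2*airyai(-3^(2/3)*7^(1/3)*z/3) + C3*airybi(-3^(2/3)*7^(1/3)*z/3), z)


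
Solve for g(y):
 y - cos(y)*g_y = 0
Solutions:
 g(y) = C1 + Integral(y/cos(y), y)


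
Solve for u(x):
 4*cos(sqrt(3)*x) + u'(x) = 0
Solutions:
 u(x) = C1 - 4*sqrt(3)*sin(sqrt(3)*x)/3


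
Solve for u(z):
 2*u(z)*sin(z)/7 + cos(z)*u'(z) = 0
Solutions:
 u(z) = C1*cos(z)^(2/7)


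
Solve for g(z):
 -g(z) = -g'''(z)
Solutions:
 g(z) = C3*exp(z) + (C1*sin(sqrt(3)*z/2) + C2*cos(sqrt(3)*z/2))*exp(-z/2)


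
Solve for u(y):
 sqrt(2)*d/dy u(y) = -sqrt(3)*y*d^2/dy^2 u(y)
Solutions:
 u(y) = C1 + C2*y^(1 - sqrt(6)/3)


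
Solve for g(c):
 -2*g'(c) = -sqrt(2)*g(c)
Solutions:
 g(c) = C1*exp(sqrt(2)*c/2)


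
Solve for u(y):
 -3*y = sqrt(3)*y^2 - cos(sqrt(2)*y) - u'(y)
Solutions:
 u(y) = C1 + sqrt(3)*y^3/3 + 3*y^2/2 - sqrt(2)*sin(sqrt(2)*y)/2


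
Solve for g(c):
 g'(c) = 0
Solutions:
 g(c) = C1


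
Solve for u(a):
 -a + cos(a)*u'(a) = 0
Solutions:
 u(a) = C1 + Integral(a/cos(a), a)


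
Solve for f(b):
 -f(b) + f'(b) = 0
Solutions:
 f(b) = C1*exp(b)


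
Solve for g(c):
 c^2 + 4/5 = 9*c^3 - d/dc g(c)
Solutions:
 g(c) = C1 + 9*c^4/4 - c^3/3 - 4*c/5


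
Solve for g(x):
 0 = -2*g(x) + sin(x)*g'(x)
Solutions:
 g(x) = C1*(cos(x) - 1)/(cos(x) + 1)


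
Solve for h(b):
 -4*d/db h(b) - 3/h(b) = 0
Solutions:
 h(b) = -sqrt(C1 - 6*b)/2
 h(b) = sqrt(C1 - 6*b)/2


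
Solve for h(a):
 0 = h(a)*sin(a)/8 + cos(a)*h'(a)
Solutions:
 h(a) = C1*cos(a)^(1/8)


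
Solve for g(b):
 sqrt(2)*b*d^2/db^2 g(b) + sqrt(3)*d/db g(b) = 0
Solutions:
 g(b) = C1 + C2*b^(1 - sqrt(6)/2)


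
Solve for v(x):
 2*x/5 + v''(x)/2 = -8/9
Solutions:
 v(x) = C1 + C2*x - 2*x^3/15 - 8*x^2/9


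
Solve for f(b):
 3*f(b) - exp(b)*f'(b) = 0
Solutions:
 f(b) = C1*exp(-3*exp(-b))


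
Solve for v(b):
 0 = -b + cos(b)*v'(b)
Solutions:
 v(b) = C1 + Integral(b/cos(b), b)


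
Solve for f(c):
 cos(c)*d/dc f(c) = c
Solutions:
 f(c) = C1 + Integral(c/cos(c), c)


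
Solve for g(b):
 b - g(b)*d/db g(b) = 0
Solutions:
 g(b) = -sqrt(C1 + b^2)
 g(b) = sqrt(C1 + b^2)


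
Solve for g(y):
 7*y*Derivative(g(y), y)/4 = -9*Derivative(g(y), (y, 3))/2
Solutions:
 g(y) = C1 + Integral(C2*airyai(-84^(1/3)*y/6) + C3*airybi(-84^(1/3)*y/6), y)


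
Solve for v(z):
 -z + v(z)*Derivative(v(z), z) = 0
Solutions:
 v(z) = -sqrt(C1 + z^2)
 v(z) = sqrt(C1 + z^2)


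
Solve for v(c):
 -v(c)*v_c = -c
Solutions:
 v(c) = -sqrt(C1 + c^2)
 v(c) = sqrt(C1 + c^2)


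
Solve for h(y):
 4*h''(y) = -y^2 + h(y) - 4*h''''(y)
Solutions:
 h(y) = C1*exp(-sqrt(2)*y*sqrt(-1 + sqrt(2))/2) + C2*exp(sqrt(2)*y*sqrt(-1 + sqrt(2))/2) + C3*sin(sqrt(2)*y*sqrt(1 + sqrt(2))/2) + C4*cos(sqrt(2)*y*sqrt(1 + sqrt(2))/2) + y^2 + 8


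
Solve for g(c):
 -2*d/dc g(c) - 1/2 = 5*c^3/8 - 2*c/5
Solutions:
 g(c) = C1 - 5*c^4/64 + c^2/10 - c/4


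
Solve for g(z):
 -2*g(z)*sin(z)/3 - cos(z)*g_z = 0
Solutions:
 g(z) = C1*cos(z)^(2/3)


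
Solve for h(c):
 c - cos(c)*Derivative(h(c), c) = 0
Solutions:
 h(c) = C1 + Integral(c/cos(c), c)


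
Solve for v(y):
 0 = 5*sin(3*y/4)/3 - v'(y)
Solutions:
 v(y) = C1 - 20*cos(3*y/4)/9


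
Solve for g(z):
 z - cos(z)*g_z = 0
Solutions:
 g(z) = C1 + Integral(z/cos(z), z)


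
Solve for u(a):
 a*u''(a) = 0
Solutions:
 u(a) = C1 + C2*a


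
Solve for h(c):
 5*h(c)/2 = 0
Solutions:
 h(c) = 0


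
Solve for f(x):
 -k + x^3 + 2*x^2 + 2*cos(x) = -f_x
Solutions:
 f(x) = C1 + k*x - x^4/4 - 2*x^3/3 - 2*sin(x)


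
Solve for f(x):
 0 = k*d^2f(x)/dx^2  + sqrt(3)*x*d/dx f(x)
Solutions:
 f(x) = C1 + C2*sqrt(k)*erf(sqrt(2)*3^(1/4)*x*sqrt(1/k)/2)


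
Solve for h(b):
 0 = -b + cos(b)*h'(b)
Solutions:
 h(b) = C1 + Integral(b/cos(b), b)


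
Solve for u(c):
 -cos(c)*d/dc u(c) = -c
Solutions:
 u(c) = C1 + Integral(c/cos(c), c)


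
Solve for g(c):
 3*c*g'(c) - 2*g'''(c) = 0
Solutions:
 g(c) = C1 + Integral(C2*airyai(2^(2/3)*3^(1/3)*c/2) + C3*airybi(2^(2/3)*3^(1/3)*c/2), c)


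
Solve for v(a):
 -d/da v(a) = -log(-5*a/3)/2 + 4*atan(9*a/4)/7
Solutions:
 v(a) = C1 + a*log(-a)/2 - 4*a*atan(9*a/4)/7 - a*log(3) - a/2 + a*log(15)/2 + 8*log(81*a^2 + 16)/63


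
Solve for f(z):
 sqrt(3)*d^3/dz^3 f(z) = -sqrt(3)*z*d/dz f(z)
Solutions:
 f(z) = C1 + Integral(C2*airyai(-z) + C3*airybi(-z), z)


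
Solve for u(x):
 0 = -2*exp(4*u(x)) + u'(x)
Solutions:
 u(x) = log(-(-1/(C1 + 8*x))^(1/4))
 u(x) = log(-1/(C1 + 8*x))/4
 u(x) = log(-I*(-1/(C1 + 8*x))^(1/4))
 u(x) = log(I*(-1/(C1 + 8*x))^(1/4))


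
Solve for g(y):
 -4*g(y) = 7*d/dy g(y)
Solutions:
 g(y) = C1*exp(-4*y/7)


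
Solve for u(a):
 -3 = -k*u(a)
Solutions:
 u(a) = 3/k


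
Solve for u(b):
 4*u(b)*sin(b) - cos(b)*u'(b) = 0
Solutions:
 u(b) = C1/cos(b)^4


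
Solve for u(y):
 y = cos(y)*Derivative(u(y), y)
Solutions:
 u(y) = C1 + Integral(y/cos(y), y)


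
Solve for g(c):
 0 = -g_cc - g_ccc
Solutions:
 g(c) = C1 + C2*c + C3*exp(-c)


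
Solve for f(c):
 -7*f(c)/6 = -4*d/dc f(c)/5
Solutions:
 f(c) = C1*exp(35*c/24)


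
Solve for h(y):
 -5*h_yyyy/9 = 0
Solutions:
 h(y) = C1 + C2*y + C3*y^2 + C4*y^3


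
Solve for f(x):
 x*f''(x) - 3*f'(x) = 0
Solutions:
 f(x) = C1 + C2*x^4


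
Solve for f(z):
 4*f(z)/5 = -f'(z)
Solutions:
 f(z) = C1*exp(-4*z/5)


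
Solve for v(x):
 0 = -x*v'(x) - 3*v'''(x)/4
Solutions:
 v(x) = C1 + Integral(C2*airyai(-6^(2/3)*x/3) + C3*airybi(-6^(2/3)*x/3), x)


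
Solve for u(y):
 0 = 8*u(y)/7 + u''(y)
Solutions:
 u(y) = C1*sin(2*sqrt(14)*y/7) + C2*cos(2*sqrt(14)*y/7)


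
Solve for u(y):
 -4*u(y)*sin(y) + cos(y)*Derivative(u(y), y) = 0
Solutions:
 u(y) = C1/cos(y)^4


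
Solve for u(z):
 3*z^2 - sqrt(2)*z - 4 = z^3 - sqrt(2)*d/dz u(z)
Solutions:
 u(z) = C1 + sqrt(2)*z^4/8 - sqrt(2)*z^3/2 + z^2/2 + 2*sqrt(2)*z


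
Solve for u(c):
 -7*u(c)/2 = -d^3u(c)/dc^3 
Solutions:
 u(c) = C3*exp(2^(2/3)*7^(1/3)*c/2) + (C1*sin(2^(2/3)*sqrt(3)*7^(1/3)*c/4) + C2*cos(2^(2/3)*sqrt(3)*7^(1/3)*c/4))*exp(-2^(2/3)*7^(1/3)*c/4)


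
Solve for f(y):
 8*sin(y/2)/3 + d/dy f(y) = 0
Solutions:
 f(y) = C1 + 16*cos(y/2)/3


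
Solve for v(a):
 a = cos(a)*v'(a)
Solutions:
 v(a) = C1 + Integral(a/cos(a), a)


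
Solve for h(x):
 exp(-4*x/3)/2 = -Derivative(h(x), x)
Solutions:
 h(x) = C1 + 3*exp(-4*x/3)/8


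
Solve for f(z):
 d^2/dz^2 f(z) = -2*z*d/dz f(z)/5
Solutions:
 f(z) = C1 + C2*erf(sqrt(5)*z/5)


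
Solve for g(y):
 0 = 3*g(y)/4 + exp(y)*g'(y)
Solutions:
 g(y) = C1*exp(3*exp(-y)/4)


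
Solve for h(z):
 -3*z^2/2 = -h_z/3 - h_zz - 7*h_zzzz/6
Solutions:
 h(z) = C1 + C2*exp(-7^(1/3)*z*(-(7 + sqrt(105))^(1/3) + 2*7^(1/3)/(7 + sqrt(105))^(1/3))/14)*sin(sqrt(3)*7^(1/3)*z*(2*7^(1/3)/(7 + sqrt(105))^(1/3) + (7 + sqrt(105))^(1/3))/14) + C3*exp(-7^(1/3)*z*(-(7 + sqrt(105))^(1/3) + 2*7^(1/3)/(7 + sqrt(105))^(1/3))/14)*cos(sqrt(3)*7^(1/3)*z*(2*7^(1/3)/(7 + sqrt(105))^(1/3) + (7 + sqrt(105))^(1/3))/14) + C4*exp(7^(1/3)*z*(-(7 + sqrt(105))^(1/3) + 2*7^(1/3)/(7 + sqrt(105))^(1/3))/7) + 3*z^3/2 - 27*z^2/2 + 81*z


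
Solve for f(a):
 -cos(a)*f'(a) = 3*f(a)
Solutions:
 f(a) = C1*(sin(a) - 1)^(3/2)/(sin(a) + 1)^(3/2)


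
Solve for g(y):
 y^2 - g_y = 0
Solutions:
 g(y) = C1 + y^3/3


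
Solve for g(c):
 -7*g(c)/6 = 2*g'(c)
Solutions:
 g(c) = C1*exp(-7*c/12)


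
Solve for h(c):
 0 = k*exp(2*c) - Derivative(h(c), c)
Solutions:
 h(c) = C1 + k*exp(2*c)/2


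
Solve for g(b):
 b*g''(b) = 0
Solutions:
 g(b) = C1 + C2*b


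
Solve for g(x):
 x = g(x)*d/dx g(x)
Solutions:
 g(x) = -sqrt(C1 + x^2)
 g(x) = sqrt(C1 + x^2)


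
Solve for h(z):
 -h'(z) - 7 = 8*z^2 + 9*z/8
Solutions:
 h(z) = C1 - 8*z^3/3 - 9*z^2/16 - 7*z


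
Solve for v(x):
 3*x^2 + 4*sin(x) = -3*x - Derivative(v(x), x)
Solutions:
 v(x) = C1 - x^3 - 3*x^2/2 + 4*cos(x)


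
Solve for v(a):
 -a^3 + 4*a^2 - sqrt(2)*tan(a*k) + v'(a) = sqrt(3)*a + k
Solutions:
 v(a) = C1 + a^4/4 - 4*a^3/3 + sqrt(3)*a^2/2 + a*k + sqrt(2)*Piecewise((-log(cos(a*k))/k, Ne(k, 0)), (0, True))


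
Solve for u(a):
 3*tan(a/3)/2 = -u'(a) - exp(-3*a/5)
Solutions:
 u(a) = C1 - 9*log(tan(a/3)^2 + 1)/4 + 5*exp(-3*a/5)/3


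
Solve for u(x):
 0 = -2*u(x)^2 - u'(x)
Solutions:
 u(x) = 1/(C1 + 2*x)


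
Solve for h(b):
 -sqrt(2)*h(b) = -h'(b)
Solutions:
 h(b) = C1*exp(sqrt(2)*b)


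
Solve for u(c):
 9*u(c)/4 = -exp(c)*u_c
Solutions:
 u(c) = C1*exp(9*exp(-c)/4)


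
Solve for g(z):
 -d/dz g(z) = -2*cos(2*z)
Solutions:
 g(z) = C1 + sin(2*z)


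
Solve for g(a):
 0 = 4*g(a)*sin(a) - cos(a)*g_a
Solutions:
 g(a) = C1/cos(a)^4


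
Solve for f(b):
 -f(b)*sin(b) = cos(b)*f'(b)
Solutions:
 f(b) = C1*cos(b)


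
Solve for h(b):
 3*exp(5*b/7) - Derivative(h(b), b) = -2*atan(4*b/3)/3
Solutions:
 h(b) = C1 + 2*b*atan(4*b/3)/3 + 21*exp(5*b/7)/5 - log(16*b^2 + 9)/4


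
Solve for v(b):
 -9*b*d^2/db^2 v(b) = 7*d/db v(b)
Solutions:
 v(b) = C1 + C2*b^(2/9)


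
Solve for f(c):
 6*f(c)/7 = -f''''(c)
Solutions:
 f(c) = (C1*sin(14^(3/4)*3^(1/4)*c/14) + C2*cos(14^(3/4)*3^(1/4)*c/14))*exp(-14^(3/4)*3^(1/4)*c/14) + (C3*sin(14^(3/4)*3^(1/4)*c/14) + C4*cos(14^(3/4)*3^(1/4)*c/14))*exp(14^(3/4)*3^(1/4)*c/14)


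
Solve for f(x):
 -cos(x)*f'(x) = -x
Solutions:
 f(x) = C1 + Integral(x/cos(x), x)


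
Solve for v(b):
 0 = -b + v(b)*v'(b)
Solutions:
 v(b) = -sqrt(C1 + b^2)
 v(b) = sqrt(C1 + b^2)


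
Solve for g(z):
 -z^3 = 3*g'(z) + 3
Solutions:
 g(z) = C1 - z^4/12 - z


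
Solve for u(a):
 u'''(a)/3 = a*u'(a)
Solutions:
 u(a) = C1 + Integral(C2*airyai(3^(1/3)*a) + C3*airybi(3^(1/3)*a), a)


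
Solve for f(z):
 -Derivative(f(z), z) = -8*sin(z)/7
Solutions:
 f(z) = C1 - 8*cos(z)/7


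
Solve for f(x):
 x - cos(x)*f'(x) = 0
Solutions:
 f(x) = C1 + Integral(x/cos(x), x)


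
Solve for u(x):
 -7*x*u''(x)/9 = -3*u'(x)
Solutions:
 u(x) = C1 + C2*x^(34/7)


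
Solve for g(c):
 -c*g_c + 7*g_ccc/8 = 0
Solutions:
 g(c) = C1 + Integral(C2*airyai(2*7^(2/3)*c/7) + C3*airybi(2*7^(2/3)*c/7), c)


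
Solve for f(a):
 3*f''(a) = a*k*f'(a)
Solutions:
 f(a) = Piecewise((-sqrt(6)*sqrt(pi)*C1*erf(sqrt(6)*a*sqrt(-k)/6)/(2*sqrt(-k)) - C2, (k > 0) | (k < 0)), (-C1*a - C2, True))


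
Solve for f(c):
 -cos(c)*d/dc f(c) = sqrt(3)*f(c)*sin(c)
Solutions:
 f(c) = C1*cos(c)^(sqrt(3))


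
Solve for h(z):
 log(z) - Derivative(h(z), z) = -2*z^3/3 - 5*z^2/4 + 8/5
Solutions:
 h(z) = C1 + z^4/6 + 5*z^3/12 + z*log(z) - 13*z/5


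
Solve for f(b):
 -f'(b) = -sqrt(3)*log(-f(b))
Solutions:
 -li(-f(b)) = C1 + sqrt(3)*b


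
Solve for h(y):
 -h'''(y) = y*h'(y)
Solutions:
 h(y) = C1 + Integral(C2*airyai(-y) + C3*airybi(-y), y)


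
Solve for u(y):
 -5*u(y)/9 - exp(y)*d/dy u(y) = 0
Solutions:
 u(y) = C1*exp(5*exp(-y)/9)


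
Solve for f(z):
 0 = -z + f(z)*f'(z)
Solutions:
 f(z) = -sqrt(C1 + z^2)
 f(z) = sqrt(C1 + z^2)


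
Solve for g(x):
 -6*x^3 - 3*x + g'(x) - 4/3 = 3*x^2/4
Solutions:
 g(x) = C1 + 3*x^4/2 + x^3/4 + 3*x^2/2 + 4*x/3


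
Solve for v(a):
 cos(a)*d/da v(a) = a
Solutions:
 v(a) = C1 + Integral(a/cos(a), a)


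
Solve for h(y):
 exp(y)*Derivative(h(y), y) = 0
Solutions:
 h(y) = C1


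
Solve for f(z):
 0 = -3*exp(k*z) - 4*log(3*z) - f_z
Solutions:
 f(z) = C1 - 4*z*log(z) + 4*z*(1 - log(3)) + Piecewise((-3*exp(k*z)/k, Ne(k, 0)), (-3*z, True))


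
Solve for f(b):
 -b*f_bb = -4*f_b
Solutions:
 f(b) = C1 + C2*b^5


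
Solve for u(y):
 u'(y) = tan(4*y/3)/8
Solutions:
 u(y) = C1 - 3*log(cos(4*y/3))/32


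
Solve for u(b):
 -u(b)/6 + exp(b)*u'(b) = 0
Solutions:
 u(b) = C1*exp(-exp(-b)/6)


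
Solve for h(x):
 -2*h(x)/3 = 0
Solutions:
 h(x) = 0


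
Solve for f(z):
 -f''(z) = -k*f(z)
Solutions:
 f(z) = C1*exp(-sqrt(k)*z) + C2*exp(sqrt(k)*z)


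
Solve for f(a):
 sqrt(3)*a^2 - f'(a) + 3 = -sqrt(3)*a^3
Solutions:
 f(a) = C1 + sqrt(3)*a^4/4 + sqrt(3)*a^3/3 + 3*a


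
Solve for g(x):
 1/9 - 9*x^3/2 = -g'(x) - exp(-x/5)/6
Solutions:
 g(x) = C1 + 9*x^4/8 - x/9 + 5*exp(-x/5)/6


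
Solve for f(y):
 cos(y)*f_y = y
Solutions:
 f(y) = C1 + Integral(y/cos(y), y)


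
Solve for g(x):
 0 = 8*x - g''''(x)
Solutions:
 g(x) = C1 + C2*x + C3*x^2 + C4*x^3 + x^5/15


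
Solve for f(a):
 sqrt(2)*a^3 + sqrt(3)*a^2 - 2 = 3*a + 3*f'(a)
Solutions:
 f(a) = C1 + sqrt(2)*a^4/12 + sqrt(3)*a^3/9 - a^2/2 - 2*a/3


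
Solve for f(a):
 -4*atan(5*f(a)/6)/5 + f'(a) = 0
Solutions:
 Integral(1/atan(5*_y/6), (_y, f(a))) = C1 + 4*a/5


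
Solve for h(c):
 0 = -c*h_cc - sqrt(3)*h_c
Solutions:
 h(c) = C1 + C2*c^(1 - sqrt(3))


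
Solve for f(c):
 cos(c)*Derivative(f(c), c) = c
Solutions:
 f(c) = C1 + Integral(c/cos(c), c)


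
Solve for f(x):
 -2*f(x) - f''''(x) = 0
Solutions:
 f(x) = (C1*sin(2^(3/4)*x/2) + C2*cos(2^(3/4)*x/2))*exp(-2^(3/4)*x/2) + (C3*sin(2^(3/4)*x/2) + C4*cos(2^(3/4)*x/2))*exp(2^(3/4)*x/2)


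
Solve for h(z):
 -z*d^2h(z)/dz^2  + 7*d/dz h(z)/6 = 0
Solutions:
 h(z) = C1 + C2*z^(13/6)


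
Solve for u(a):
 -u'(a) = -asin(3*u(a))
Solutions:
 Integral(1/asin(3*_y), (_y, u(a))) = C1 + a


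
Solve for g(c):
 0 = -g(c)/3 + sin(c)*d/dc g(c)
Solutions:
 g(c) = C1*(cos(c) - 1)^(1/6)/(cos(c) + 1)^(1/6)


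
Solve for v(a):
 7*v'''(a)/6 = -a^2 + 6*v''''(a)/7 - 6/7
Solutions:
 v(a) = C1 + C2*a + C3*a^2 + C4*exp(49*a/36) - a^5/70 - 18*a^4/343 - 4650*a^3/16807


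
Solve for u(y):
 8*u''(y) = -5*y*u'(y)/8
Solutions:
 u(y) = C1 + C2*erf(sqrt(10)*y/16)


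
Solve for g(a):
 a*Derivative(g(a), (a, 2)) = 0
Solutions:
 g(a) = C1 + C2*a


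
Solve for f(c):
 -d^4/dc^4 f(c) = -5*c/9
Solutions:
 f(c) = C1 + C2*c + C3*c^2 + C4*c^3 + c^5/216


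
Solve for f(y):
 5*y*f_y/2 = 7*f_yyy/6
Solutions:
 f(y) = C1 + Integral(C2*airyai(15^(1/3)*7^(2/3)*y/7) + C3*airybi(15^(1/3)*7^(2/3)*y/7), y)


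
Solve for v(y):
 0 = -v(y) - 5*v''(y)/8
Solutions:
 v(y) = C1*sin(2*sqrt(10)*y/5) + C2*cos(2*sqrt(10)*y/5)


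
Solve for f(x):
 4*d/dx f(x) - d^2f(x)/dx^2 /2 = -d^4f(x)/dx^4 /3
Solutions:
 f(x) = C1 + C2*exp(x*((sqrt(574)/4 + 6)^(-1/3) + 2*(sqrt(574)/4 + 6)^(1/3))/4)*sin(sqrt(3)*x*(-2*(27*sqrt(574)/4 + 162)^(1/3) + 9/(27*sqrt(574)/4 + 162)^(1/3))/12) + C3*exp(x*((sqrt(574)/4 + 6)^(-1/3) + 2*(sqrt(574)/4 + 6)^(1/3))/4)*cos(sqrt(3)*x*(-2*(27*sqrt(574)/4 + 162)^(1/3) + 9/(27*sqrt(574)/4 + 162)^(1/3))/12) + C4*exp(-x*(1/(2*(sqrt(574)/4 + 6)^(1/3)) + (sqrt(574)/4 + 6)^(1/3)))


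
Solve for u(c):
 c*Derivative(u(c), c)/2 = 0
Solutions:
 u(c) = C1


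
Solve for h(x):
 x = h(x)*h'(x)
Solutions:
 h(x) = -sqrt(C1 + x^2)
 h(x) = sqrt(C1 + x^2)


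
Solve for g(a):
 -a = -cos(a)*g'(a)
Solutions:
 g(a) = C1 + Integral(a/cos(a), a)


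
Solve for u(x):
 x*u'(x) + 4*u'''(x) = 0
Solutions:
 u(x) = C1 + Integral(C2*airyai(-2^(1/3)*x/2) + C3*airybi(-2^(1/3)*x/2), x)


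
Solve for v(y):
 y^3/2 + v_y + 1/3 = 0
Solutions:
 v(y) = C1 - y^4/8 - y/3


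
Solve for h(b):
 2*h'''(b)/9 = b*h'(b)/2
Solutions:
 h(b) = C1 + Integral(C2*airyai(2^(1/3)*3^(2/3)*b/2) + C3*airybi(2^(1/3)*3^(2/3)*b/2), b)


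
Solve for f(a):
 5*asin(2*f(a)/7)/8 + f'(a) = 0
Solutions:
 Integral(1/asin(2*_y/7), (_y, f(a))) = C1 - 5*a/8


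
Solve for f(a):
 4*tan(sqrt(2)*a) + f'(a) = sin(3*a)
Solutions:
 f(a) = C1 + 2*sqrt(2)*log(cos(sqrt(2)*a)) - cos(3*a)/3


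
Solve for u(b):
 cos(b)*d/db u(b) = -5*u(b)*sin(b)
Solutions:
 u(b) = C1*cos(b)^5


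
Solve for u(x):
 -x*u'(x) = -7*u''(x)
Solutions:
 u(x) = C1 + C2*erfi(sqrt(14)*x/14)


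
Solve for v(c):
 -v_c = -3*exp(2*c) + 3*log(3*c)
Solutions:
 v(c) = C1 - 3*c*log(c) + 3*c*(1 - log(3)) + 3*exp(2*c)/2


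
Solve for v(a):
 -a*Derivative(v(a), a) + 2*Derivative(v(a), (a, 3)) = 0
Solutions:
 v(a) = C1 + Integral(C2*airyai(2^(2/3)*a/2) + C3*airybi(2^(2/3)*a/2), a)


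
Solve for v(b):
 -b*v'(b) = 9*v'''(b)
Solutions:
 v(b) = C1 + Integral(C2*airyai(-3^(1/3)*b/3) + C3*airybi(-3^(1/3)*b/3), b)


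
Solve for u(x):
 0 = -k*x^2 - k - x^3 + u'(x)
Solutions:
 u(x) = C1 + k*x^3/3 + k*x + x^4/4


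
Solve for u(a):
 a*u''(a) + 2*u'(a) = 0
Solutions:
 u(a) = C1 + C2/a


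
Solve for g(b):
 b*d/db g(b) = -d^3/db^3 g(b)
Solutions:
 g(b) = C1 + Integral(C2*airyai(-b) + C3*airybi(-b), b)


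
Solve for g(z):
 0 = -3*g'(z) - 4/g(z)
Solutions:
 g(z) = -sqrt(C1 - 24*z)/3
 g(z) = sqrt(C1 - 24*z)/3


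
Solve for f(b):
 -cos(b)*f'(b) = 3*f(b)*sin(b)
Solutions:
 f(b) = C1*cos(b)^3


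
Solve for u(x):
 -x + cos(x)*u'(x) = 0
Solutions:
 u(x) = C1 + Integral(x/cos(x), x)


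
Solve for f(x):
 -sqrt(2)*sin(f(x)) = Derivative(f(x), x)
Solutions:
 f(x) = -acos((-C1 - exp(2*sqrt(2)*x))/(C1 - exp(2*sqrt(2)*x))) + 2*pi
 f(x) = acos((-C1 - exp(2*sqrt(2)*x))/(C1 - exp(2*sqrt(2)*x)))


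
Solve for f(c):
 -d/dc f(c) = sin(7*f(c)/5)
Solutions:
 c + 5*log(cos(7*f(c)/5) - 1)/14 - 5*log(cos(7*f(c)/5) + 1)/14 = C1


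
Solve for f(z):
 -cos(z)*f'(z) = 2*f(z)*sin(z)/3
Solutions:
 f(z) = C1*cos(z)^(2/3)


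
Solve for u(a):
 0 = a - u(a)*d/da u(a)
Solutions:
 u(a) = -sqrt(C1 + a^2)
 u(a) = sqrt(C1 + a^2)


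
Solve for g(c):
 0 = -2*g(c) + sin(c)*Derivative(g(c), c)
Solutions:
 g(c) = C1*(cos(c) - 1)/(cos(c) + 1)


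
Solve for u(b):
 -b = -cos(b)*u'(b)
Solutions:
 u(b) = C1 + Integral(b/cos(b), b)


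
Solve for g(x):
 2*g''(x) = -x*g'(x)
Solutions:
 g(x) = C1 + C2*erf(x/2)


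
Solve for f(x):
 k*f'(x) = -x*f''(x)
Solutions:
 f(x) = C1 + x^(1 - re(k))*(C2*sin(log(x)*Abs(im(k))) + C3*cos(log(x)*im(k)))


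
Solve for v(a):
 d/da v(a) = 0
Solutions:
 v(a) = C1


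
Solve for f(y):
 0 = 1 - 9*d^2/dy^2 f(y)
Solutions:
 f(y) = C1 + C2*y + y^2/18


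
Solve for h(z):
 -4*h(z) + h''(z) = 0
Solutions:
 h(z) = C1*exp(-2*z) + C2*exp(2*z)


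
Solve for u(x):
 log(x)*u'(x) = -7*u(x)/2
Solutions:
 u(x) = C1*exp(-7*li(x)/2)


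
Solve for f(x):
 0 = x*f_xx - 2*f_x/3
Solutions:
 f(x) = C1 + C2*x^(5/3)


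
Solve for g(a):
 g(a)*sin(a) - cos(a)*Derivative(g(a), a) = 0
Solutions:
 g(a) = C1/cos(a)


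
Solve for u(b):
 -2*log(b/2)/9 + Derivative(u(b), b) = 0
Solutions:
 u(b) = C1 + 2*b*log(b)/9 - 2*b/9 - 2*b*log(2)/9


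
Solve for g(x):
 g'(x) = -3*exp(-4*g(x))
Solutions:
 g(x) = log(-I*(C1 - 12*x)^(1/4))
 g(x) = log(I*(C1 - 12*x)^(1/4))
 g(x) = log(-(C1 - 12*x)^(1/4))
 g(x) = log(C1 - 12*x)/4


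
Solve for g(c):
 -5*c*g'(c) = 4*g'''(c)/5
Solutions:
 g(c) = C1 + Integral(C2*airyai(-2^(1/3)*5^(2/3)*c/2) + C3*airybi(-2^(1/3)*5^(2/3)*c/2), c)


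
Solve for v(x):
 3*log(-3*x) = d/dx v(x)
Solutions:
 v(x) = C1 + 3*x*log(-x) + 3*x*(-1 + log(3))


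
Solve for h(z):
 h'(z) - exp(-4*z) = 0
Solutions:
 h(z) = C1 - exp(-4*z)/4


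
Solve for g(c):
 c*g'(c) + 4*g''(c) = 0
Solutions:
 g(c) = C1 + C2*erf(sqrt(2)*c/4)


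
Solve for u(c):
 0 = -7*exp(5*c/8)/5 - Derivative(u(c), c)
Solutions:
 u(c) = C1 - 56*exp(5*c/8)/25


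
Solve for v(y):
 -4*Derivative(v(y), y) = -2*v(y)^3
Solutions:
 v(y) = -sqrt(-1/(C1 + y))
 v(y) = sqrt(-1/(C1 + y))


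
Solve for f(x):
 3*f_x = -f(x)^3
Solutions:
 f(x) = -sqrt(6)*sqrt(-1/(C1 - x))/2
 f(x) = sqrt(6)*sqrt(-1/(C1 - x))/2


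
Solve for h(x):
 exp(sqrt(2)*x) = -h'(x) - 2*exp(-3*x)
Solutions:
 h(x) = C1 - sqrt(2)*exp(sqrt(2)*x)/2 + 2*exp(-3*x)/3


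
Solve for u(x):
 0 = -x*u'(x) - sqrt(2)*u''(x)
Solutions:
 u(x) = C1 + C2*erf(2^(1/4)*x/2)


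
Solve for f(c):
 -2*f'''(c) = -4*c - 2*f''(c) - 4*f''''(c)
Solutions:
 f(c) = C1 + C2*c - c^3/3 - c^2 + (C3*sin(sqrt(7)*c/4) + C4*cos(sqrt(7)*c/4))*exp(c/4)


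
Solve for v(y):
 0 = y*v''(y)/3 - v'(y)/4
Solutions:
 v(y) = C1 + C2*y^(7/4)


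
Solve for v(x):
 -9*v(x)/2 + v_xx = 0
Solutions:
 v(x) = C1*exp(-3*sqrt(2)*x/2) + C2*exp(3*sqrt(2)*x/2)


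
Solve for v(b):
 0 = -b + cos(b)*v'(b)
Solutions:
 v(b) = C1 + Integral(b/cos(b), b)


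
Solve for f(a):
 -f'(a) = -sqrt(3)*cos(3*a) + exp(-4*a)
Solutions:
 f(a) = C1 + sqrt(3)*sin(3*a)/3 + exp(-4*a)/4


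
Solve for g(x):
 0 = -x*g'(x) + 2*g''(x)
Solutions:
 g(x) = C1 + C2*erfi(x/2)


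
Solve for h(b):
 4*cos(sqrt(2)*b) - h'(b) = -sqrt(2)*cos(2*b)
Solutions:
 h(b) = C1 + sqrt(2)*sin(2*b)/2 + 2*sqrt(2)*sin(sqrt(2)*b)


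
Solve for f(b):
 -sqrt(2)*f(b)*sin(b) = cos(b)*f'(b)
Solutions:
 f(b) = C1*cos(b)^(sqrt(2))


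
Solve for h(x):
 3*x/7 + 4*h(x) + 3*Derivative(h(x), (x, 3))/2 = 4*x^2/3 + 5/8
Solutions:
 h(x) = C3*exp(-2*3^(2/3)*x/3) + x^2/3 - 3*x/28 + (C1*sin(3^(1/6)*x) + C2*cos(3^(1/6)*x))*exp(3^(2/3)*x/3) + 5/32


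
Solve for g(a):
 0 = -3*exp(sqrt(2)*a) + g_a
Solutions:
 g(a) = C1 + 3*sqrt(2)*exp(sqrt(2)*a)/2


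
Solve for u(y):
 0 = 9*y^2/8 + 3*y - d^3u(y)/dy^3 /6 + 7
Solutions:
 u(y) = C1 + C2*y + C3*y^2 + 9*y^5/80 + 3*y^4/4 + 7*y^3


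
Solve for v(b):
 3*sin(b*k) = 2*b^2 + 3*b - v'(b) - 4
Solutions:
 v(b) = C1 + 2*b^3/3 + 3*b^2/2 - 4*b + 3*cos(b*k)/k


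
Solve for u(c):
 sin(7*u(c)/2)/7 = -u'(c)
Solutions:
 u(c) = -2*acos((-C1 - exp(c))/(C1 - exp(c)))/7 + 4*pi/7
 u(c) = 2*acos((-C1 - exp(c))/(C1 - exp(c)))/7


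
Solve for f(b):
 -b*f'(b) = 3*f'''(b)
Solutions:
 f(b) = C1 + Integral(C2*airyai(-3^(2/3)*b/3) + C3*airybi(-3^(2/3)*b/3), b)


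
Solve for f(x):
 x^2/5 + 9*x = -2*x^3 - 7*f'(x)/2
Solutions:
 f(x) = C1 - x^4/7 - 2*x^3/105 - 9*x^2/7


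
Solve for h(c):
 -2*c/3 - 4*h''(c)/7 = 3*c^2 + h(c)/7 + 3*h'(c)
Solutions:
 h(c) = C1*exp(c*(-21 + 5*sqrt(17))/8) + C2*exp(-c*(5*sqrt(17) + 21)/8) - 21*c^2 + 2632*c/3 - 18256


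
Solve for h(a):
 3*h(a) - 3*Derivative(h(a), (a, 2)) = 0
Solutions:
 h(a) = C1*exp(-a) + C2*exp(a)


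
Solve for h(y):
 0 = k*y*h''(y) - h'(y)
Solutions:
 h(y) = C1 + y^(((re(k) + 1)*re(k) + im(k)^2)/(re(k)^2 + im(k)^2))*(C2*sin(log(y)*Abs(im(k))/(re(k)^2 + im(k)^2)) + C3*cos(log(y)*im(k)/(re(k)^2 + im(k)^2)))


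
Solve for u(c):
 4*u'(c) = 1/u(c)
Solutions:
 u(c) = -sqrt(C1 + 2*c)/2
 u(c) = sqrt(C1 + 2*c)/2


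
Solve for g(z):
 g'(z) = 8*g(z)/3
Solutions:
 g(z) = C1*exp(8*z/3)


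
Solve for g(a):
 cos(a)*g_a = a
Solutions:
 g(a) = C1 + Integral(a/cos(a), a)


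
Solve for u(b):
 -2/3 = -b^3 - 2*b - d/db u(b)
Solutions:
 u(b) = C1 - b^4/4 - b^2 + 2*b/3


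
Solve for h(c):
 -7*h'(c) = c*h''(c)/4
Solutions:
 h(c) = C1 + C2/c^27


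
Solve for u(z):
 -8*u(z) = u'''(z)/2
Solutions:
 u(z) = C3*exp(-2*2^(1/3)*z) + (C1*sin(2^(1/3)*sqrt(3)*z) + C2*cos(2^(1/3)*sqrt(3)*z))*exp(2^(1/3)*z)


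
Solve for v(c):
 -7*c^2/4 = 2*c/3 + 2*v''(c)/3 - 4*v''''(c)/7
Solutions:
 v(c) = C1 + C2*c + C3*exp(-sqrt(42)*c/6) + C4*exp(sqrt(42)*c/6) - 7*c^4/32 - c^3/6 - 9*c^2/4


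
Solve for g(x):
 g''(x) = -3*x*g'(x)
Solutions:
 g(x) = C1 + C2*erf(sqrt(6)*x/2)


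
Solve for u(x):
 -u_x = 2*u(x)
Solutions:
 u(x) = C1*exp(-2*x)


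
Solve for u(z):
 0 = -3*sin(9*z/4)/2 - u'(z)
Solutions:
 u(z) = C1 + 2*cos(9*z/4)/3


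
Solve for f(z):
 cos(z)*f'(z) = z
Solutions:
 f(z) = C1 + Integral(z/cos(z), z)


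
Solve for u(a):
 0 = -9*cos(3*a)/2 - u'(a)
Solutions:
 u(a) = C1 - 3*sin(3*a)/2


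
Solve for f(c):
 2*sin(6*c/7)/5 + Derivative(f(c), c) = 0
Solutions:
 f(c) = C1 + 7*cos(6*c/7)/15


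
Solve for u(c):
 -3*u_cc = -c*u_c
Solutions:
 u(c) = C1 + C2*erfi(sqrt(6)*c/6)


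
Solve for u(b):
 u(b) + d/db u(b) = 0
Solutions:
 u(b) = C1*exp(-b)


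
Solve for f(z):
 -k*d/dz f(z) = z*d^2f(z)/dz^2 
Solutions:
 f(z) = C1 + z^(1 - re(k))*(C2*sin(log(z)*Abs(im(k))) + C3*cos(log(z)*im(k)))


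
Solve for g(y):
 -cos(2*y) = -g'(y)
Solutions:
 g(y) = C1 + sin(2*y)/2


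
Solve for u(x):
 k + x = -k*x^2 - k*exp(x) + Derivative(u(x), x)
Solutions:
 u(x) = C1 + k*x^3/3 + k*x + k*exp(x) + x^2/2


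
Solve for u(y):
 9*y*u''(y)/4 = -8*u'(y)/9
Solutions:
 u(y) = C1 + C2*y^(49/81)


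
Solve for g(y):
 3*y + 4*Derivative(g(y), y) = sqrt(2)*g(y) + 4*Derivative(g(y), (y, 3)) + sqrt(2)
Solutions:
 g(y) = C1*exp(sqrt(2)*y/2) + C2*exp(y*(-sqrt(2) + sqrt(10))/4) + C3*exp(-y*(sqrt(2) + sqrt(10))/4) + 3*sqrt(2)*y/2 + 5


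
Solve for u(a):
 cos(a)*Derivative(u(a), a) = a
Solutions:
 u(a) = C1 + Integral(a/cos(a), a)


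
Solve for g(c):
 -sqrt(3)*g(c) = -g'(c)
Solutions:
 g(c) = C1*exp(sqrt(3)*c)


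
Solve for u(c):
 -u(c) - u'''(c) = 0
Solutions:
 u(c) = C3*exp(-c) + (C1*sin(sqrt(3)*c/2) + C2*cos(sqrt(3)*c/2))*exp(c/2)


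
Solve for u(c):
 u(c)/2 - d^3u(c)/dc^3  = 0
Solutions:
 u(c) = C3*exp(2^(2/3)*c/2) + (C1*sin(2^(2/3)*sqrt(3)*c/4) + C2*cos(2^(2/3)*sqrt(3)*c/4))*exp(-2^(2/3)*c/4)


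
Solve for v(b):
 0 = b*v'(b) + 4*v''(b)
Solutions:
 v(b) = C1 + C2*erf(sqrt(2)*b/4)


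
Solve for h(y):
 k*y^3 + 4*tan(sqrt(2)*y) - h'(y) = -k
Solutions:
 h(y) = C1 + k*y^4/4 + k*y - 2*sqrt(2)*log(cos(sqrt(2)*y))


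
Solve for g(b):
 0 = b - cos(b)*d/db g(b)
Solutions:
 g(b) = C1 + Integral(b/cos(b), b)


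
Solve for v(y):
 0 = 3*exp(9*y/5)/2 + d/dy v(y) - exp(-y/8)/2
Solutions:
 v(y) = C1 - 5*exp(9*y/5)/6 - 4*exp(-y/8)


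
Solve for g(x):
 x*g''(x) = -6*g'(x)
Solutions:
 g(x) = C1 + C2/x^5


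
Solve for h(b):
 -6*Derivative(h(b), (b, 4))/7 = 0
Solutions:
 h(b) = C1 + C2*b + C3*b^2 + C4*b^3


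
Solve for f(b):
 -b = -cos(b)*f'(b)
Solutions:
 f(b) = C1 + Integral(b/cos(b), b)


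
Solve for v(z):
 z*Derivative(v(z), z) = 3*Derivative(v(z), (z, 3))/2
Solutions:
 v(z) = C1 + Integral(C2*airyai(2^(1/3)*3^(2/3)*z/3) + C3*airybi(2^(1/3)*3^(2/3)*z/3), z)


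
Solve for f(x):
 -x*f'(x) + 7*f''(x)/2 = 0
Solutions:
 f(x) = C1 + C2*erfi(sqrt(7)*x/7)


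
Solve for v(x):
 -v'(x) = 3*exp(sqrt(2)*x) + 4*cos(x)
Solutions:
 v(x) = C1 - 3*sqrt(2)*exp(sqrt(2)*x)/2 - 4*sin(x)


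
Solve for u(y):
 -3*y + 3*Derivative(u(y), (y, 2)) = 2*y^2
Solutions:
 u(y) = C1 + C2*y + y^4/18 + y^3/6


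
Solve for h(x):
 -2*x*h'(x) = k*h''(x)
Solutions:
 h(x) = C1 + C2*sqrt(k)*erf(x*sqrt(1/k))


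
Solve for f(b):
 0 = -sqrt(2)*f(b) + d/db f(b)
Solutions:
 f(b) = C1*exp(sqrt(2)*b)


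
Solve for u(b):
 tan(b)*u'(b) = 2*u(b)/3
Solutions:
 u(b) = C1*sin(b)^(2/3)


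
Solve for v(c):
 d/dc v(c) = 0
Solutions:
 v(c) = C1


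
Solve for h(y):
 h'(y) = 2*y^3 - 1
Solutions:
 h(y) = C1 + y^4/2 - y


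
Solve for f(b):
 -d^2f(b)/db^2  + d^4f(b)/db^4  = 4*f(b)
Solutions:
 f(b) = C1*exp(-sqrt(2)*b*sqrt(1 + sqrt(17))/2) + C2*exp(sqrt(2)*b*sqrt(1 + sqrt(17))/2) + C3*sin(sqrt(2)*b*sqrt(-1 + sqrt(17))/2) + C4*cos(sqrt(2)*b*sqrt(-1 + sqrt(17))/2)


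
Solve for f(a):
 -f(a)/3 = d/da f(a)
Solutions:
 f(a) = C1*exp(-a/3)


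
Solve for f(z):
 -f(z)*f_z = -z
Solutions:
 f(z) = -sqrt(C1 + z^2)
 f(z) = sqrt(C1 + z^2)


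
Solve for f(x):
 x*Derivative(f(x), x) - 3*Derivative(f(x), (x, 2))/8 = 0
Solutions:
 f(x) = C1 + C2*erfi(2*sqrt(3)*x/3)


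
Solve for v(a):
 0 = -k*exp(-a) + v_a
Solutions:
 v(a) = C1 - k*exp(-a)


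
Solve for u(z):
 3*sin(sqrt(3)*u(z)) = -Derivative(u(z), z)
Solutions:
 u(z) = sqrt(3)*(-acos((-exp(2*sqrt(3)*C1) - exp(6*sqrt(3)*z))/(exp(2*sqrt(3)*C1) - exp(6*sqrt(3)*z))) + 2*pi)/3
 u(z) = sqrt(3)*acos((-exp(2*sqrt(3)*C1) - exp(6*sqrt(3)*z))/(exp(2*sqrt(3)*C1) - exp(6*sqrt(3)*z)))/3


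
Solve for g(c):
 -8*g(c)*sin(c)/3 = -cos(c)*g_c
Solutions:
 g(c) = C1/cos(c)^(8/3)


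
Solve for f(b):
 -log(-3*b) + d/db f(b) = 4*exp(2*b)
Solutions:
 f(b) = C1 + b*log(-b) + b*(-1 + log(3)) + 2*exp(2*b)


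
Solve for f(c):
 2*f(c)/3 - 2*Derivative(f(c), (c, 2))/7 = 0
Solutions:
 f(c) = C1*exp(-sqrt(21)*c/3) + C2*exp(sqrt(21)*c/3)


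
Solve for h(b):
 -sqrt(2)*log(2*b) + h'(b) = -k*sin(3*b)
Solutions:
 h(b) = C1 + sqrt(2)*b*(log(b) - 1) + sqrt(2)*b*log(2) + k*cos(3*b)/3


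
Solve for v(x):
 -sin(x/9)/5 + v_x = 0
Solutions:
 v(x) = C1 - 9*cos(x/9)/5


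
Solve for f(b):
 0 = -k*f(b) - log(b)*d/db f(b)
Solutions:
 f(b) = C1*exp(-k*li(b))


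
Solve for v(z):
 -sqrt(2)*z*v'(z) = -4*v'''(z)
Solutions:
 v(z) = C1 + Integral(C2*airyai(sqrt(2)*z/2) + C3*airybi(sqrt(2)*z/2), z)


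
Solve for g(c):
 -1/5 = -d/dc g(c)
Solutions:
 g(c) = C1 + c/5


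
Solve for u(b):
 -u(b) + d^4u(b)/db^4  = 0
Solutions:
 u(b) = C1*exp(-b) + C2*exp(b) + C3*sin(b) + C4*cos(b)


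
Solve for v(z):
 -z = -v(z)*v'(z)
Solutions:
 v(z) = -sqrt(C1 + z^2)
 v(z) = sqrt(C1 + z^2)


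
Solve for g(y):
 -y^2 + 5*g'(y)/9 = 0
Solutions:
 g(y) = C1 + 3*y^3/5


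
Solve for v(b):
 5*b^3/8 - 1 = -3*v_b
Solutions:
 v(b) = C1 - 5*b^4/96 + b/3


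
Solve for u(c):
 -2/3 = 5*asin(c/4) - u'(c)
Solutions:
 u(c) = C1 + 5*c*asin(c/4) + 2*c/3 + 5*sqrt(16 - c^2)


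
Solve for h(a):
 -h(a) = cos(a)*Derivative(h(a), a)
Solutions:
 h(a) = C1*sqrt(sin(a) - 1)/sqrt(sin(a) + 1)


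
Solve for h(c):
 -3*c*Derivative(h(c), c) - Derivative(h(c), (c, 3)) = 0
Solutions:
 h(c) = C1 + Integral(C2*airyai(-3^(1/3)*c) + C3*airybi(-3^(1/3)*c), c)


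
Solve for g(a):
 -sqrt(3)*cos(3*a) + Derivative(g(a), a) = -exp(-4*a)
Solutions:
 g(a) = C1 + sqrt(3)*sin(3*a)/3 + exp(-4*a)/4


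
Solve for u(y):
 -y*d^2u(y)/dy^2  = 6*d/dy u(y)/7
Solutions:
 u(y) = C1 + C2*y^(1/7)


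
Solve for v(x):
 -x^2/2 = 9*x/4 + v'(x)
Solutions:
 v(x) = C1 - x^3/6 - 9*x^2/8


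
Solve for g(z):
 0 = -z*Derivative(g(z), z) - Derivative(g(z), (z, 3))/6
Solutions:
 g(z) = C1 + Integral(C2*airyai(-6^(1/3)*z) + C3*airybi(-6^(1/3)*z), z)


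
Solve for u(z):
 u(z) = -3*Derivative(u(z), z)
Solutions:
 u(z) = C1*exp(-z/3)


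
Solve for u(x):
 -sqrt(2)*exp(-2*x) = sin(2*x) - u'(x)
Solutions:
 u(x) = C1 - cos(2*x)/2 - sqrt(2)*exp(-2*x)/2


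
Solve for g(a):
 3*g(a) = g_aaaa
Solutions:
 g(a) = C1*exp(-3^(1/4)*a) + C2*exp(3^(1/4)*a) + C3*sin(3^(1/4)*a) + C4*cos(3^(1/4)*a)


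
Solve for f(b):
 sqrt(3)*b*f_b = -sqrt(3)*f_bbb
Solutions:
 f(b) = C1 + Integral(C2*airyai(-b) + C3*airybi(-b), b)


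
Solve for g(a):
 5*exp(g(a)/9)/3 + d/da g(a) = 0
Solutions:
 g(a) = 9*log(1/(C1 + 5*a)) + 27*log(3)


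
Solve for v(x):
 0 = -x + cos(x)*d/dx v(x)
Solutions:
 v(x) = C1 + Integral(x/cos(x), x)


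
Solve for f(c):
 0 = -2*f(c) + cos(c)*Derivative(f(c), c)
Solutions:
 f(c) = C1*(sin(c) + 1)/(sin(c) - 1)


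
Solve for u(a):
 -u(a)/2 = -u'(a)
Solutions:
 u(a) = C1*exp(a/2)


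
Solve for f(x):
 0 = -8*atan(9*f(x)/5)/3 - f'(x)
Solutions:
 Integral(1/atan(9*_y/5), (_y, f(x))) = C1 - 8*x/3


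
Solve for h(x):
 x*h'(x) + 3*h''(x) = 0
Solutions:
 h(x) = C1 + C2*erf(sqrt(6)*x/6)


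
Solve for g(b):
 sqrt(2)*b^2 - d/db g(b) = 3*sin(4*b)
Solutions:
 g(b) = C1 + sqrt(2)*b^3/3 + 3*cos(4*b)/4


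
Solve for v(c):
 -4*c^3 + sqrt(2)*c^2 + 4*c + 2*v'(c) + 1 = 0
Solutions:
 v(c) = C1 + c^4/2 - sqrt(2)*c^3/6 - c^2 - c/2


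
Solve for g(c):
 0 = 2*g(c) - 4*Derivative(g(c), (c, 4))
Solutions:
 g(c) = C1*exp(-2^(3/4)*c/2) + C2*exp(2^(3/4)*c/2) + C3*sin(2^(3/4)*c/2) + C4*cos(2^(3/4)*c/2)


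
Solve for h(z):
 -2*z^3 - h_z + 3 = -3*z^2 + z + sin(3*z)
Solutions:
 h(z) = C1 - z^4/2 + z^3 - z^2/2 + 3*z + cos(3*z)/3


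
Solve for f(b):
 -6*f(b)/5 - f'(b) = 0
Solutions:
 f(b) = C1*exp(-6*b/5)


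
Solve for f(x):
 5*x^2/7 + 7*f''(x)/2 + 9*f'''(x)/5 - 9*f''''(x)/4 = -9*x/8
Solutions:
 f(x) = C1 + C2*x + C3*exp(x*(6 - sqrt(386))/15) + C4*exp(x*(6 + sqrt(386))/15) - 5*x^4/294 - 51*x^3/2744 - 4923*x^2/48020


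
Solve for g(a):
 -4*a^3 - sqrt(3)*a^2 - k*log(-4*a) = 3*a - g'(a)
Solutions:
 g(a) = C1 + a^4 + sqrt(3)*a^3/3 + 3*a^2/2 + a*k*log(-a) + a*k*(-1 + 2*log(2))


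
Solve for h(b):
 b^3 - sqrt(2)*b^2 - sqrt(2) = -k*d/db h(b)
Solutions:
 h(b) = C1 - b^4/(4*k) + sqrt(2)*b^3/(3*k) + sqrt(2)*b/k


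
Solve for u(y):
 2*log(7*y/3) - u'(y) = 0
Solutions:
 u(y) = C1 + 2*y*log(y) - 2*y + y*log(49/9)


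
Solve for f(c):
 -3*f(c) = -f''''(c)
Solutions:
 f(c) = C1*exp(-3^(1/4)*c) + C2*exp(3^(1/4)*c) + C3*sin(3^(1/4)*c) + C4*cos(3^(1/4)*c)


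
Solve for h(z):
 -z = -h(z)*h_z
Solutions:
 h(z) = -sqrt(C1 + z^2)
 h(z) = sqrt(C1 + z^2)


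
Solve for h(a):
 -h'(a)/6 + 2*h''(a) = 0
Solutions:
 h(a) = C1 + C2*exp(a/12)


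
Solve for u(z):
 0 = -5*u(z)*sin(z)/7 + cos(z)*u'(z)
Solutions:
 u(z) = C1/cos(z)^(5/7)


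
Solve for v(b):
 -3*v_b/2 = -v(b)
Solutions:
 v(b) = C1*exp(2*b/3)


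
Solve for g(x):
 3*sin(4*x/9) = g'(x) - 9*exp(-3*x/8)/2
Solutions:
 g(x) = C1 - 27*cos(4*x/9)/4 - 12*exp(-3*x/8)


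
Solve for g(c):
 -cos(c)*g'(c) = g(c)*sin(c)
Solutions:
 g(c) = C1*cos(c)


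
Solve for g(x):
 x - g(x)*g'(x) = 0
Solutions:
 g(x) = -sqrt(C1 + x^2)
 g(x) = sqrt(C1 + x^2)


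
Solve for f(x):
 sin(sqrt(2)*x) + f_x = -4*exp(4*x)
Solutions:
 f(x) = C1 - exp(4*x) + sqrt(2)*cos(sqrt(2)*x)/2


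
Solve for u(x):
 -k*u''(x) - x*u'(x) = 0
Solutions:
 u(x) = C1 + C2*sqrt(k)*erf(sqrt(2)*x*sqrt(1/k)/2)


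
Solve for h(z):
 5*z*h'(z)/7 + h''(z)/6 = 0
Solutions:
 h(z) = C1 + C2*erf(sqrt(105)*z/7)


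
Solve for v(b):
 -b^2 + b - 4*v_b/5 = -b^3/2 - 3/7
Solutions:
 v(b) = C1 + 5*b^4/32 - 5*b^3/12 + 5*b^2/8 + 15*b/28


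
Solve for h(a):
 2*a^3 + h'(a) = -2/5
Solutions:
 h(a) = C1 - a^4/2 - 2*a/5


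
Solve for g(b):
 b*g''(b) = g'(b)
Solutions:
 g(b) = C1 + C2*b^2


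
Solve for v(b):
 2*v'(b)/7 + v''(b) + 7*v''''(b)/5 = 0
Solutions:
 v(b) = C1 + C2*exp(-105^(1/3)*b*(-(9 + sqrt(186))^(1/3) + 105^(1/3)/(9 + sqrt(186))^(1/3))/42)*sin(3^(1/6)*35^(1/3)*b*(3*35^(1/3)/(9 + sqrt(186))^(1/3) + 3^(2/3)*(9 + sqrt(186))^(1/3))/42) + C3*exp(-105^(1/3)*b*(-(9 + sqrt(186))^(1/3) + 105^(1/3)/(9 + sqrt(186))^(1/3))/42)*cos(3^(1/6)*35^(1/3)*b*(3*35^(1/3)/(9 + sqrt(186))^(1/3) + 3^(2/3)*(9 + sqrt(186))^(1/3))/42) + C4*exp(105^(1/3)*b*(-(9 + sqrt(186))^(1/3) + 105^(1/3)/(9 + sqrt(186))^(1/3))/21)


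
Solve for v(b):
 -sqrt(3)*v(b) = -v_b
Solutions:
 v(b) = C1*exp(sqrt(3)*b)
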